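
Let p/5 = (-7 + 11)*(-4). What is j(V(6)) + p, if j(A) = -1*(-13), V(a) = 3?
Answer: -67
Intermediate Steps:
j(A) = 13
p = -80 (p = 5*((-7 + 11)*(-4)) = 5*(4*(-4)) = 5*(-16) = -80)
j(V(6)) + p = 13 - 80 = -67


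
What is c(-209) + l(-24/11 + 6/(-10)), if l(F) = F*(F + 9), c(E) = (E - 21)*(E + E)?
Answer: 290771174/3025 ≈ 96123.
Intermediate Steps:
c(E) = 2*E*(-21 + E) (c(E) = (-21 + E)*(2*E) = 2*E*(-21 + E))
l(F) = F*(9 + F)
c(-209) + l(-24/11 + 6/(-10)) = 2*(-209)*(-21 - 209) + (-24/11 + 6/(-10))*(9 + (-24/11 + 6/(-10))) = 2*(-209)*(-230) + (-24*1/11 + 6*(-⅒))*(9 + (-24*1/11 + 6*(-⅒))) = 96140 + (-24/11 - ⅗)*(9 + (-24/11 - ⅗)) = 96140 - 153*(9 - 153/55)/55 = 96140 - 153/55*342/55 = 96140 - 52326/3025 = 290771174/3025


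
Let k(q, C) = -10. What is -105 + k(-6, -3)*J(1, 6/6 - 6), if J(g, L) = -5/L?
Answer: -115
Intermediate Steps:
-105 + k(-6, -3)*J(1, 6/6 - 6) = -105 - (-50)/(6/6 - 6) = -105 - (-50)/(6*(⅙) - 6) = -105 - (-50)/(1 - 6) = -105 - (-50)/(-5) = -105 - (-50)*(-1)/5 = -105 - 10*1 = -105 - 10 = -115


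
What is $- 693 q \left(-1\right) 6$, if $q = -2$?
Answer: $-8316$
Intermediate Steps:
$- 693 q \left(-1\right) 6 = - 693 \left(-2\right) \left(-1\right) 6 = - 693 \cdot 2 \cdot 6 = \left(-693\right) 12 = -8316$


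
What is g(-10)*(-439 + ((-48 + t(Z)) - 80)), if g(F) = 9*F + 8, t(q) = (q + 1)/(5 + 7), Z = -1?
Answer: 46494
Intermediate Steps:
t(q) = 1/12 + q/12 (t(q) = (1 + q)/12 = (1 + q)*(1/12) = 1/12 + q/12)
g(F) = 8 + 9*F
g(-10)*(-439 + ((-48 + t(Z)) - 80)) = (8 + 9*(-10))*(-439 + ((-48 + (1/12 + (1/12)*(-1))) - 80)) = (8 - 90)*(-439 + ((-48 + (1/12 - 1/12)) - 80)) = -82*(-439 + ((-48 + 0) - 80)) = -82*(-439 + (-48 - 80)) = -82*(-439 - 128) = -82*(-567) = 46494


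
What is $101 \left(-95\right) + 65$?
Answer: $-9530$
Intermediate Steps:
$101 \left(-95\right) + 65 = -9595 + 65 = -9530$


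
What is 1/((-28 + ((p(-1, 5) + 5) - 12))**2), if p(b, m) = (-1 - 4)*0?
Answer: 1/1225 ≈ 0.00081633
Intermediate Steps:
p(b, m) = 0 (p(b, m) = -5*0 = 0)
1/((-28 + ((p(-1, 5) + 5) - 12))**2) = 1/((-28 + ((0 + 5) - 12))**2) = 1/((-28 + (5 - 12))**2) = 1/((-28 - 7)**2) = 1/((-35)**2) = 1/1225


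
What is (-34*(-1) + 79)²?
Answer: 12769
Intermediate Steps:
(-34*(-1) + 79)² = (34 + 79)² = 113² = 12769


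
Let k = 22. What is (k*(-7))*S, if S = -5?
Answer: 770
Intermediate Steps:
(k*(-7))*S = (22*(-7))*(-5) = -154*(-5) = 770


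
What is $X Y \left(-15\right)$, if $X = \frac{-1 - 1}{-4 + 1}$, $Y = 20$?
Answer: $-200$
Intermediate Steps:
$X = \frac{2}{3}$ ($X = - \frac{2}{-3} = \left(-2\right) \left(- \frac{1}{3}\right) = \frac{2}{3} \approx 0.66667$)
$X Y \left(-15\right) = \frac{2}{3} \cdot 20 \left(-15\right) = \frac{40}{3} \left(-15\right) = -200$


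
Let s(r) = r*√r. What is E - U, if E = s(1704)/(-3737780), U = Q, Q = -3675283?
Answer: 3675283 - 852*√426/934445 ≈ 3.6753e+6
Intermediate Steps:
s(r) = r^(3/2)
U = -3675283
E = -852*√426/934445 (E = 1704^(3/2)/(-3737780) = (3408*√426)*(-1/3737780) = -852*√426/934445 ≈ -0.018819)
E - U = -852*√426/934445 - 1*(-3675283) = -852*√426/934445 + 3675283 = 3675283 - 852*√426/934445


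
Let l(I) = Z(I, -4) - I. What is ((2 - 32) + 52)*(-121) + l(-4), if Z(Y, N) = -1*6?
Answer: -2664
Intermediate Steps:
Z(Y, N) = -6
l(I) = -6 - I
((2 - 32) + 52)*(-121) + l(-4) = ((2 - 32) + 52)*(-121) + (-6 - 1*(-4)) = (-30 + 52)*(-121) + (-6 + 4) = 22*(-121) - 2 = -2662 - 2 = -2664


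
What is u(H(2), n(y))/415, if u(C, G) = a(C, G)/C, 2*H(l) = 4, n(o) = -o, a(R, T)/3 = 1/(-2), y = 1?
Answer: -3/1660 ≈ -0.0018072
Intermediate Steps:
a(R, T) = -3/2 (a(R, T) = 3/(-2) = 3*(-½) = -3/2)
H(l) = 2 (H(l) = (½)*4 = 2)
u(C, G) = -3/(2*C)
u(H(2), n(y))/415 = -3/2/2/415 = -3/2*½*(1/415) = -¾*1/415 = -3/1660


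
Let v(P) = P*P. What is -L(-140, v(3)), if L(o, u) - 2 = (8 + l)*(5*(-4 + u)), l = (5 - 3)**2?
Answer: -302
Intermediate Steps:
l = 4 (l = 2**2 = 4)
v(P) = P**2
L(o, u) = -238 + 60*u (L(o, u) = 2 + (8 + 4)*(5*(-4 + u)) = 2 + 12*(-20 + 5*u) = 2 + (-240 + 60*u) = -238 + 60*u)
-L(-140, v(3)) = -(-238 + 60*3**2) = -(-238 + 60*9) = -(-238 + 540) = -1*302 = -302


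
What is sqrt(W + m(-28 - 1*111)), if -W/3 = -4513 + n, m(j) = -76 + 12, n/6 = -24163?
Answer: sqrt(448409) ≈ 669.63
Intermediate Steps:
n = -144978 (n = 6*(-24163) = -144978)
m(j) = -64
W = 448473 (W = -3*(-4513 - 144978) = -3*(-149491) = 448473)
sqrt(W + m(-28 - 1*111)) = sqrt(448473 - 64) = sqrt(448409)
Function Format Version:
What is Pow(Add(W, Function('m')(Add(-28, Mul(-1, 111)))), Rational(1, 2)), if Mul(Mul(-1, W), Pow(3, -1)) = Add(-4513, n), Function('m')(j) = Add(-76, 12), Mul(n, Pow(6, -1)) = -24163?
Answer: Pow(448409, Rational(1, 2)) ≈ 669.63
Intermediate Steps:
n = -144978 (n = Mul(6, -24163) = -144978)
Function('m')(j) = -64
W = 448473 (W = Mul(-3, Add(-4513, -144978)) = Mul(-3, -149491) = 448473)
Pow(Add(W, Function('m')(Add(-28, Mul(-1, 111)))), Rational(1, 2)) = Pow(Add(448473, -64), Rational(1, 2)) = Pow(448409, Rational(1, 2))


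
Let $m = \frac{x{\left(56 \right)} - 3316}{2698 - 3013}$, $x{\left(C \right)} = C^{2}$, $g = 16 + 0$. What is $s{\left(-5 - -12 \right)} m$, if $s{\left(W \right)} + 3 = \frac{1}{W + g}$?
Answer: $- \frac{272}{161} \approx -1.6894$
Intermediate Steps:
$g = 16$
$m = \frac{4}{7}$ ($m = \frac{56^{2} - 3316}{2698 - 3013} = \frac{3136 - 3316}{-315} = \left(-180\right) \left(- \frac{1}{315}\right) = \frac{4}{7} \approx 0.57143$)
$s{\left(W \right)} = -3 + \frac{1}{16 + W}$ ($s{\left(W \right)} = -3 + \frac{1}{W + 16} = -3 + \frac{1}{16 + W}$)
$s{\left(-5 - -12 \right)} m = \frac{-47 - 3 \left(-5 - -12\right)}{16 - -7} \cdot \frac{4}{7} = \frac{-47 - 3 \left(-5 + 12\right)}{16 + \left(-5 + 12\right)} \frac{4}{7} = \frac{-47 - 21}{16 + 7} \cdot \frac{4}{7} = \frac{-47 - 21}{23} \cdot \frac{4}{7} = \frac{1}{23} \left(-68\right) \frac{4}{7} = \left(- \frac{68}{23}\right) \frac{4}{7} = - \frac{272}{161}$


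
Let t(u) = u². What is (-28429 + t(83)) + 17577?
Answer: -3963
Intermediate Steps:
(-28429 + t(83)) + 17577 = (-28429 + 83²) + 17577 = (-28429 + 6889) + 17577 = -21540 + 17577 = -3963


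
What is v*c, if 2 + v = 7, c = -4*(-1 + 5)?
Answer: -80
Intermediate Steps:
c = -16 (c = -4*4 = -16)
v = 5 (v = -2 + 7 = 5)
v*c = 5*(-16) = -80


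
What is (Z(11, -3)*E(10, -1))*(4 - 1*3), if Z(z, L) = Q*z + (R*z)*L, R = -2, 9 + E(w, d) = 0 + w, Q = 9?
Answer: 165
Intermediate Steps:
E(w, d) = -9 + w (E(w, d) = -9 + (0 + w) = -9 + w)
Z(z, L) = 9*z - 2*L*z (Z(z, L) = 9*z + (-2*z)*L = 9*z - 2*L*z)
(Z(11, -3)*E(10, -1))*(4 - 1*3) = ((11*(9 - 2*(-3)))*(-9 + 10))*(4 - 1*3) = ((11*(9 + 6))*1)*(4 - 3) = ((11*15)*1)*1 = (165*1)*1 = 165*1 = 165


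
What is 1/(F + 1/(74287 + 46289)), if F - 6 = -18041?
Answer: -120576/2174588159 ≈ -5.5448e-5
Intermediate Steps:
F = -18035 (F = 6 - 18041 = -18035)
1/(F + 1/(74287 + 46289)) = 1/(-18035 + 1/(74287 + 46289)) = 1/(-18035 + 1/120576) = 1/(-2174588159/120576) = -120576/2174588159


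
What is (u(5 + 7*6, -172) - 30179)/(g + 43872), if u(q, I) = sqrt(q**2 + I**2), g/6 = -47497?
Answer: 30179/241110 - sqrt(31793)/241110 ≈ 0.12443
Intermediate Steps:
g = -284982 (g = 6*(-47497) = -284982)
u(q, I) = sqrt(I**2 + q**2)
(u(5 + 7*6, -172) - 30179)/(g + 43872) = (sqrt((-172)**2 + (5 + 7*6)**2) - 30179)/(-284982 + 43872) = (sqrt(29584 + (5 + 42)**2) - 30179)/(-241110) = (sqrt(29584 + 47**2) - 30179)*(-1/241110) = (sqrt(29584 + 2209) - 30179)*(-1/241110) = (sqrt(31793) - 30179)*(-1/241110) = (-30179 + sqrt(31793))*(-1/241110) = 30179/241110 - sqrt(31793)/241110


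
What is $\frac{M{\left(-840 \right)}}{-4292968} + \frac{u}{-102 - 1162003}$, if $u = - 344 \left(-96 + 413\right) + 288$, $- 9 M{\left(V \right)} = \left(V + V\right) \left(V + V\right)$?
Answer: $\frac{20783483192}{124721989441} \approx 0.16664$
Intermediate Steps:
$M{\left(V \right)} = - \frac{4 V^{2}}{9}$ ($M{\left(V \right)} = - \frac{\left(V + V\right) \left(V + V\right)}{9} = - \frac{2 V 2 V}{9} = - \frac{4 V^{2}}{9}$)
$u = -108760$ ($u = \left(-344\right) 317 + 288 = -109048 + 288 = -108760$)
$\frac{M{\left(-840 \right)}}{-4292968} + \frac{u}{-102 - 1162003} = \frac{\left(- \frac{4}{9}\right) \left(-840\right)^{2}}{-4292968} - \frac{108760}{-102 - 1162003} = \left(- \frac{4}{9}\right) 705600 \left(- \frac{1}{4292968}\right) - \frac{108760}{-102 - 1162003} = \left(-313600\right) \left(- \frac{1}{4292968}\right) - \frac{108760}{-1162105} = \frac{39200}{536621} - - \frac{21752}{232421} = \frac{39200}{536621} + \frac{21752}{232421} = \frac{20783483192}{124721989441}$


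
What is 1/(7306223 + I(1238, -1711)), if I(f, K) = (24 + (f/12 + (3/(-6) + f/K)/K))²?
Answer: 77133412848969/564801281327328947851 ≈ 1.3657e-7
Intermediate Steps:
I(f, K) = (24 + f/12 + (-½ + f/K)/K)² (I(f, K) = (24 + (f*(1/12) + (3*(-⅙) + f/K)/K))² = (24 + (f/12 + (-½ + f/K)/K))² = (24 + f/12 + (-½ + f/K)/K)²)
1/(7306223 + I(1238, -1711)) = 1/(7306223 + (1/144)*(-6*(-1711) + 12*1238 + 288*(-1711)² + 1238*(-1711)²)²/(-1711)⁴) = 1/(7306223 + (1/144)*(1/8570379205441)*(10266 + 14856 + 288*2927521 + 1238*2927521)²) = 1/(7306223 + (1/144)*(1/8570379205441)*(10266 + 14856 + 843126048 + 3624270998)²) = 1/(7306223 + (1/144)*(1/8570379205441)*4467422168²) = 1/(7306223 + (1/144)*(1/8570379205441)*19957860827137820224) = 1/(7306223 + 1247366301696113764/77133412848969) = 1/(564801281327328947851/77133412848969) = 77133412848969/564801281327328947851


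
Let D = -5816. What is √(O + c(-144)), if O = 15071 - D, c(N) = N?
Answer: √20743 ≈ 144.02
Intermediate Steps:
O = 20887 (O = 15071 - 1*(-5816) = 15071 + 5816 = 20887)
√(O + c(-144)) = √(20887 - 144) = √20743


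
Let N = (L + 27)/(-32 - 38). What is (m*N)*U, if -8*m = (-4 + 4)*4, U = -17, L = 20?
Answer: 0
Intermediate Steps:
N = -47/70 (N = (20 + 27)/(-32 - 38) = 47/(-70) = 47*(-1/70) = -47/70 ≈ -0.67143)
m = 0 (m = -(-4 + 4)*4/8 = -0*4 = -⅛*0 = 0)
(m*N)*U = (0*(-47/70))*(-17) = 0*(-17) = 0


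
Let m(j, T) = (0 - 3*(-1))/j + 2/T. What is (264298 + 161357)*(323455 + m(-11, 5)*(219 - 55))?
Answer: 1514580348663/11 ≈ 1.3769e+11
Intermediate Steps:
m(j, T) = 2/T + 3/j (m(j, T) = (0 - 1*(-3))/j + 2/T = (0 + 3)/j + 2/T = 3/j + 2/T = 2/T + 3/j)
(264298 + 161357)*(323455 + m(-11, 5)*(219 - 55)) = (264298 + 161357)*(323455 + (2/5 + 3/(-11))*(219 - 55)) = 425655*(323455 + (2*(⅕) + 3*(-1/11))*164) = 425655*(323455 + (⅖ - 3/11)*164) = 425655*(323455 + (7/55)*164) = 425655*(323455 + 1148/55) = 425655*(17791173/55) = 1514580348663/11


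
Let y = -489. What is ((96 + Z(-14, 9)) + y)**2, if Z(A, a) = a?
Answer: 147456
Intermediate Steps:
((96 + Z(-14, 9)) + y)**2 = ((96 + 9) - 489)**2 = (105 - 489)**2 = (-384)**2 = 147456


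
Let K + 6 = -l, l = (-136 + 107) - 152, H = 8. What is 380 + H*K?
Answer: 1780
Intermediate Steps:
l = -181 (l = -29 - 152 = -181)
K = 175 (K = -6 - 1*(-181) = -6 + 181 = 175)
380 + H*K = 380 + 8*175 = 380 + 1400 = 1780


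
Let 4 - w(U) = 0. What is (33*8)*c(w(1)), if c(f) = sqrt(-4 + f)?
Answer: 0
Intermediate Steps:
w(U) = 4 (w(U) = 4 - 1*0 = 4 + 0 = 4)
(33*8)*c(w(1)) = (33*8)*sqrt(-4 + 4) = 264*sqrt(0) = 264*0 = 0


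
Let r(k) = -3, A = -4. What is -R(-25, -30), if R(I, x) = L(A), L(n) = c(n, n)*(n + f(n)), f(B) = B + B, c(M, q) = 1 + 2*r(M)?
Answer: -60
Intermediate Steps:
c(M, q) = -5 (c(M, q) = 1 + 2*(-3) = 1 - 6 = -5)
f(B) = 2*B
L(n) = -15*n (L(n) = -5*(n + 2*n) = -15*n)
R(I, x) = 60 (R(I, x) = -15*(-4) = 60)
-R(-25, -30) = -1*60 = -60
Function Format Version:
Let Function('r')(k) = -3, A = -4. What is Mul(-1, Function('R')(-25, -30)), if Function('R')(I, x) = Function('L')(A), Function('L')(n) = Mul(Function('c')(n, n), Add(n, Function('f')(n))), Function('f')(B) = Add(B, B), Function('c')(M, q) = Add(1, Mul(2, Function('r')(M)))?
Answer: -60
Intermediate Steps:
Function('c')(M, q) = -5 (Function('c')(M, q) = Add(1, Mul(2, -3)) = Add(1, -6) = -5)
Function('f')(B) = Mul(2, B)
Function('L')(n) = Mul(-15, n) (Function('L')(n) = Mul(-5, Add(n, Mul(2, n))) = Mul(-5, Mul(3, n)) = Mul(-15, n))
Function('R')(I, x) = 60 (Function('R')(I, x) = Mul(-15, -4) = 60)
Mul(-1, Function('R')(-25, -30)) = Mul(-1, 60) = -60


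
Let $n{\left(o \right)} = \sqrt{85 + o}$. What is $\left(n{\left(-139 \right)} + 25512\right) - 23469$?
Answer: $2043 + 3 i \sqrt{6} \approx 2043.0 + 7.3485 i$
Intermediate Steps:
$\left(n{\left(-139 \right)} + 25512\right) - 23469 = \left(\sqrt{85 - 139} + 25512\right) - 23469 = \left(\sqrt{-54} + 25512\right) - 23469 = \left(3 i \sqrt{6} + 25512\right) - 23469 = \left(25512 + 3 i \sqrt{6}\right) - 23469 = 2043 + 3 i \sqrt{6}$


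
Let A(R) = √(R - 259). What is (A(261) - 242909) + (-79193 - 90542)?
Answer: -412644 + √2 ≈ -4.1264e+5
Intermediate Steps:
A(R) = √(-259 + R)
(A(261) - 242909) + (-79193 - 90542) = (√(-259 + 261) - 242909) + (-79193 - 90542) = (√2 - 242909) - 169735 = (-242909 + √2) - 169735 = -412644 + √2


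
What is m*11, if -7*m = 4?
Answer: -44/7 ≈ -6.2857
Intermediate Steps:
m = -4/7 (m = -⅐*4 = -4/7 ≈ -0.57143)
m*11 = -4/7*11 = -44/7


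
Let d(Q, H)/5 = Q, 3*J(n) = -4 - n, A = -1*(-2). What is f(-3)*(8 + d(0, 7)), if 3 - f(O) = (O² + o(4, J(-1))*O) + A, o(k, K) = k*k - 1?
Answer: 296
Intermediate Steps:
A = 2
J(n) = -4/3 - n/3 (J(n) = (-4 - n)/3 = -4/3 - n/3)
o(k, K) = -1 + k² (o(k, K) = k² - 1 = -1 + k²)
d(Q, H) = 5*Q
f(O) = 1 - O² - 15*O (f(O) = 3 - ((O² + (-1 + 4²)*O) + 2) = 3 - ((O² + (-1 + 16)*O) + 2) = 3 - ((O² + 15*O) + 2) = 3 - (2 + O² + 15*O) = 3 + (-2 - O² - 15*O) = 1 - O² - 15*O)
f(-3)*(8 + d(0, 7)) = (1 - 1*(-3)² - 15*(-3))*(8 + 5*0) = (1 - 1*9 + 45)*(8 + 0) = (1 - 9 + 45)*8 = 37*8 = 296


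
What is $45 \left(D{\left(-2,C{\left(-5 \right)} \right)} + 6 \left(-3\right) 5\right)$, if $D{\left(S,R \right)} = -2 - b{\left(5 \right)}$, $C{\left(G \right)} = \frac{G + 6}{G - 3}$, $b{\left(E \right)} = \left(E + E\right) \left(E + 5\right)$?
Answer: $-8640$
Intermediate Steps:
$b{\left(E \right)} = 2 E \left(5 + E\right)$
$C{\left(G \right)} = \frac{6 + G}{-3 + G}$
$D{\left(S,R \right)} = -102$ ($D{\left(S,R \right)} = -2 - 2 \cdot 5 \left(5 + 5\right) = -2 - 2 \cdot 5 \cdot 10 = -2 - 100 = -102$)
$45 \left(D{\left(-2,C{\left(-5 \right)} \right)} + 6 \left(-3\right) 5\right) = 45 \left(-102 + 6 \left(-3\right) 5\right) = 45 \left(-102 - 90\right) = 45 \left(-192\right) = -8640$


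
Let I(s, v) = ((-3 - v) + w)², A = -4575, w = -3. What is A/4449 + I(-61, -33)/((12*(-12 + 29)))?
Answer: 256669/100844 ≈ 2.5452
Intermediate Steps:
I(s, v) = (-6 - v)² (I(s, v) = ((-3 - v) - 3)² = (-6 - v)²)
A/4449 + I(-61, -33)/((12*(-12 + 29))) = -4575/4449 + (6 - 33)²/((12*(-12 + 29))) = -4575*1/4449 + (-27)²/((12*17)) = -1525/1483 + 729/204 = -1525/1483 + 729*(1/204) = -1525/1483 + 243/68 = 256669/100844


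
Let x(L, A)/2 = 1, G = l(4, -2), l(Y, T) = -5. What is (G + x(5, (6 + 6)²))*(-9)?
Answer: 27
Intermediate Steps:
G = -5
x(L, A) = 2 (x(L, A) = 2*1 = 2)
(G + x(5, (6 + 6)²))*(-9) = (-5 + 2)*(-9) = -3*(-9) = 27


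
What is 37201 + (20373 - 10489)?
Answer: 47085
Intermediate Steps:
37201 + (20373 - 10489) = 37201 + 9884 = 47085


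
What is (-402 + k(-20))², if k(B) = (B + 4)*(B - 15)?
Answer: 24964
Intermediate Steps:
k(B) = (-15 + B)*(4 + B) (k(B) = (4 + B)*(-15 + B) = (-15 + B)*(4 + B))
(-402 + k(-20))² = (-402 + (-60 + (-20)² - 11*(-20)))² = (-402 + (-60 + 400 + 220))² = (-402 + 560)² = 158² = 24964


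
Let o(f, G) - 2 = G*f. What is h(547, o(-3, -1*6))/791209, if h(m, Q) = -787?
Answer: -787/791209 ≈ -0.00099468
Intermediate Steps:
o(f, G) = 2 + G*f
h(547, o(-3, -1*6))/791209 = -787/791209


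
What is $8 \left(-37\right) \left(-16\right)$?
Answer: $4736$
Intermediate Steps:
$8 \left(-37\right) \left(-16\right) = \left(-296\right) \left(-16\right) = 4736$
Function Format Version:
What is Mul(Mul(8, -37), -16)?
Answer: 4736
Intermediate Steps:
Mul(Mul(8, -37), -16) = Mul(-296, -16) = 4736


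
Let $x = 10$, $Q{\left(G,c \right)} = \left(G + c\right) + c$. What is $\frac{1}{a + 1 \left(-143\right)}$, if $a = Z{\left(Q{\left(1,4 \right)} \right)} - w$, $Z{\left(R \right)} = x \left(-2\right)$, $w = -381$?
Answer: $\frac{1}{218} \approx 0.0045872$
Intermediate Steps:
$Q{\left(G,c \right)} = G + 2 c$
$Z{\left(R \right)} = -20$ ($Z{\left(R \right)} = 10 \left(-2\right) = -20$)
$a = 361$ ($a = -20 - -381 = -20 + 381 = 361$)
$\frac{1}{a + 1 \left(-143\right)} = \frac{1}{361 + 1 \left(-143\right)} = \frac{1}{361 - 143} = \frac{1}{218}$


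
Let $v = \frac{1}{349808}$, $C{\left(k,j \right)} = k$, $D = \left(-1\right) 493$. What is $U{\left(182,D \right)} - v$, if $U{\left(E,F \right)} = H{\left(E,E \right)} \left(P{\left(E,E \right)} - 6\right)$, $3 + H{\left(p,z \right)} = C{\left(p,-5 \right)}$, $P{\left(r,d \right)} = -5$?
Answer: $- \frac{688771953}{349808} \approx -1969.0$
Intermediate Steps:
$D = -493$
$H{\left(p,z \right)} = -3 + p$
$v = \frac{1}{349808} \approx 2.8587 \cdot 10^{-6}$
$U{\left(E,F \right)} = 33 - 11 E$ ($U{\left(E,F \right)} = \left(-3 + E\right) \left(-5 - 6\right) = \left(-3 + E\right) \left(-11\right) = 33 - 11 E$)
$U{\left(182,D \right)} - v = \left(33 - 2002\right) - \frac{1}{349808} = -1969 - \frac{1}{349808} = - \frac{688771953}{349808}$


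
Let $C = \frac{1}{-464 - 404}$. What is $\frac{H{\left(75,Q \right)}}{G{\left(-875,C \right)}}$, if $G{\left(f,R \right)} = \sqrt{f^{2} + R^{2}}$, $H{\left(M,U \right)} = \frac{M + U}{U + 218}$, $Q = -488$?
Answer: $\frac{179242 \sqrt{576840250001}}{77873433750135} \approx 0.0017481$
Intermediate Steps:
$H{\left(M,U \right)} = \frac{M + U}{218 + U}$
$C = - \frac{1}{868}$ ($C = \frac{1}{-868} = - \frac{1}{868} \approx -0.0011521$)
$G{\left(f,R \right)} = \sqrt{R^{2} + f^{2}}$
$\frac{H{\left(75,Q \right)}}{G{\left(-875,C \right)}} = \frac{\frac{1}{218 - 488} \left(75 - 488\right)}{\sqrt{\left(- \frac{1}{868}\right)^{2} + \left(-875\right)^{2}}} = \frac{\frac{1}{-270} \left(-413\right)}{\sqrt{\frac{1}{753424} + 765625}} = \frac{\left(- \frac{1}{270}\right) \left(-413\right)}{\sqrt{\frac{576840250001}{753424}}} = \frac{413}{270 \frac{\sqrt{576840250001}}{868}} = \frac{413 \frac{868 \sqrt{576840250001}}{576840250001}}{270} = \frac{179242 \sqrt{576840250001}}{77873433750135}$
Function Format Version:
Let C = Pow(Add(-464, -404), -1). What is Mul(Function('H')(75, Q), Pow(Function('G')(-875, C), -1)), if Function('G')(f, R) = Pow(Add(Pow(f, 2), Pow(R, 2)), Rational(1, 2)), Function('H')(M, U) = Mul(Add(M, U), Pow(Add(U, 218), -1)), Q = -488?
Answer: Mul(Rational(179242, 77873433750135), Pow(576840250001, Rational(1, 2))) ≈ 0.0017481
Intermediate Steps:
Function('H')(M, U) = Mul(Pow(Add(218, U), -1), Add(M, U)) (Function('H')(M, U) = Mul(Add(M, U), Pow(Add(218, U), -1)) = Mul(Pow(Add(218, U), -1), Add(M, U)))
C = Rational(-1, 868) (C = Pow(-868, -1) = Rational(-1, 868) ≈ -0.0011521)
Function('G')(f, R) = Pow(Add(Pow(R, 2), Pow(f, 2)), Rational(1, 2))
Mul(Function('H')(75, Q), Pow(Function('G')(-875, C), -1)) = Mul(Mul(Pow(Add(218, -488), -1), Add(75, -488)), Pow(Pow(Add(Pow(Rational(-1, 868), 2), Pow(-875, 2)), Rational(1, 2)), -1)) = Mul(Mul(Pow(-270, -1), -413), Pow(Pow(Add(Rational(1, 753424), 765625), Rational(1, 2)), -1)) = Mul(Mul(Rational(-1, 270), -413), Pow(Pow(Rational(576840250001, 753424), Rational(1, 2)), -1)) = Mul(Rational(413, 270), Pow(Mul(Rational(1, 868), Pow(576840250001, Rational(1, 2))), -1)) = Mul(Rational(413, 270), Mul(Rational(868, 576840250001), Pow(576840250001, Rational(1, 2)))) = Mul(Rational(179242, 77873433750135), Pow(576840250001, Rational(1, 2)))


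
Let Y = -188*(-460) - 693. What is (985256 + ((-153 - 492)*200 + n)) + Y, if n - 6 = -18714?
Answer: 923335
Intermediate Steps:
n = -18708 (n = 6 - 18714 = -18708)
Y = 85787 (Y = 86480 - 693 = 85787)
(985256 + ((-153 - 492)*200 + n)) + Y = (985256 + ((-153 - 492)*200 - 18708)) + 85787 = (985256 + (-645*200 - 18708)) + 85787 = (985256 + (-129000 - 18708)) + 85787 = (985256 - 147708) + 85787 = 837548 + 85787 = 923335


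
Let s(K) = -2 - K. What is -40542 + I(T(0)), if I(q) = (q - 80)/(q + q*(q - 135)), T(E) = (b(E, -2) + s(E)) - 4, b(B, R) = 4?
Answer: -5513753/136 ≈ -40542.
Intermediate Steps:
T(E) = -2 - E (T(E) = (4 + (-2 - E)) - 4 = (2 - E) - 4 = -2 - E)
I(q) = (-80 + q)/(q + q*(-135 + q))
-40542 + I(T(0)) = -40542 + (-80 + (-2 - 1*0))/((-2 - 1*0)*(-134 + (-2 - 1*0))) = -40542 + (-80 + (-2 + 0))/((-2 + 0)*(-134 + (-2 + 0))) = -40542 + (-80 - 2)/((-2)*(-134 - 2)) = -40542 - 1/2*(-82)/(-136) = -40542 - 1/2*(-1/136)*(-82) = -40542 - 41/136 = -5513753/136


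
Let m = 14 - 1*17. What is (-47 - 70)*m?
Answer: 351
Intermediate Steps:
m = -3 (m = 14 - 17 = -3)
(-47 - 70)*m = (-47 - 70)*(-3) = -117*(-3) = 351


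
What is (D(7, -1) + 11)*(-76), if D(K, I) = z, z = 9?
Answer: -1520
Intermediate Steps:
D(K, I) = 9
(D(7, -1) + 11)*(-76) = (9 + 11)*(-76) = 20*(-76) = -1520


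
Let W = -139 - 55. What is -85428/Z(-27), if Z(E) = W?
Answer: 42714/97 ≈ 440.35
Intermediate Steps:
W = -194
Z(E) = -194
-85428/Z(-27) = -85428/(-194) = -85428*(-1/194) = 42714/97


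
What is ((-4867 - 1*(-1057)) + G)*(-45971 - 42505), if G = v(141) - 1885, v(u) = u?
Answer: 491395704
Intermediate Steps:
G = -1744 (G = 141 - 1885 = -1744)
((-4867 - 1*(-1057)) + G)*(-45971 - 42505) = ((-4867 - 1*(-1057)) - 1744)*(-45971 - 42505) = ((-4867 + 1057) - 1744)*(-88476) = (-3810 - 1744)*(-88476) = -5554*(-88476) = 491395704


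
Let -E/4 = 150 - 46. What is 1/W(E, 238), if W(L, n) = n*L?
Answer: -1/99008 ≈ -1.0100e-5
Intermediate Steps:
E = -416 (E = -4*(150 - 46) = -4*104 = -416)
W(L, n) = L*n
1/W(E, 238) = 1/(-416*238) = 1/(-99008) = -1/99008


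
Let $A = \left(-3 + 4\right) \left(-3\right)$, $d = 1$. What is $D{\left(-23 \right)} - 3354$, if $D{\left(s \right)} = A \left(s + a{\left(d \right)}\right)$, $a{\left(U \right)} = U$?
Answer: $-3288$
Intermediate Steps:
$A = -3$ ($A = 1 \left(-3\right) = -3$)
$D{\left(s \right)} = -3 - 3 s$ ($D{\left(s \right)} = - 3 \left(s + 1\right) = - 3 \left(1 + s\right) = -3 - 3 s$)
$D{\left(-23 \right)} - 3354 = \left(-3 - -69\right) - 3354 = \left(-3 + 69\right) - 3354 = 66 - 3354 = -3288$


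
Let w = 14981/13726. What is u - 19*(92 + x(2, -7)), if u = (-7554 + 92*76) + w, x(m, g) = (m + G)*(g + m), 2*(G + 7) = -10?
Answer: -44731779/13726 ≈ -3258.9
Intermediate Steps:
G = -12 (G = -7 + (½)*(-10) = -7 - 5 = -12)
w = 14981/13726 (w = 14981*(1/13726) = 14981/13726 ≈ 1.0914)
x(m, g) = (-12 + m)*(g + m) (x(m, g) = (m - 12)*(g + m) = (-12 + m)*(g + m))
u = -7699031/13726 (u = (-7554 + 92*76) + 14981/13726 = (-7554 + 6992) + 14981/13726 = -562 + 14981/13726 = -7699031/13726 ≈ -560.91)
u - 19*(92 + x(2, -7)) = -7699031/13726 - 19*(92 + (2² - 12*(-7) - 12*2 - 7*2)) = -7699031/13726 - 19*(92 + (4 + 84 - 24 - 14)) = -7699031/13726 - 19*(92 + 50) = -7699031/13726 - 19*142 = -7699031/13726 - 2698 = -44731779/13726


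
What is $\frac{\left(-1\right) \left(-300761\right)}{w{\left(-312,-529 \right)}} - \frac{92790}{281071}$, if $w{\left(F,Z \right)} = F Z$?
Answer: $\frac{69220391111}{46390206408} \approx 1.4921$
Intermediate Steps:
$\frac{\left(-1\right) \left(-300761\right)}{w{\left(-312,-529 \right)}} - \frac{92790}{281071} = \frac{\left(-1\right) \left(-300761\right)}{\left(-312\right) \left(-529\right)} - \frac{92790}{281071} = \frac{300761}{165048} - \frac{92790}{281071} = \frac{69220391111}{46390206408}$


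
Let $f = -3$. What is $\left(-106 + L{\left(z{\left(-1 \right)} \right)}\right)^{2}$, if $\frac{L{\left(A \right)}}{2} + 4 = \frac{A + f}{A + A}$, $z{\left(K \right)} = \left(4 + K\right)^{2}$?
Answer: $\frac{115600}{9} \approx 12844.0$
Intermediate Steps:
$L{\left(A \right)} = -8 + \frac{-3 + A}{A}$ ($L{\left(A \right)} = -8 + 2 \frac{A - 3}{A + A} = -8 + 2 \frac{-3 + A}{2 A} = -8 + \frac{-3 + A}{A}$)
$\left(-106 + L{\left(z{\left(-1 \right)} \right)}\right)^{2} = \left(-106 - \left(7 + \frac{3}{\left(4 - 1\right)^{2}}\right)\right)^{2} = \left(-106 - \left(7 + \frac{3}{3^{2}}\right)\right)^{2} = \left(-106 - \left(7 + \frac{3}{9}\right)\right)^{2} = \left(-106 - \frac{22}{3}\right)^{2} = \left(- \frac{340}{3}\right)^{2} = \frac{115600}{9}$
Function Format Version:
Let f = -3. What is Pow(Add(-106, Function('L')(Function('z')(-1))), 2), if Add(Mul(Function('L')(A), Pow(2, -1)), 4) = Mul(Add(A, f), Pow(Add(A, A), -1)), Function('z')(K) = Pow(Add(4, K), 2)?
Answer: Rational(115600, 9) ≈ 12844.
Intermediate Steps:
Function('L')(A) = Add(-8, Mul(Pow(A, -1), Add(-3, A))) (Function('L')(A) = Add(-8, Mul(2, Mul(Add(A, -3), Pow(Add(A, A), -1)))) = Add(-8, Mul(2, Mul(Add(-3, A), Pow(Mul(2, A), -1)))) = Add(-8, Mul(2, Mul(Add(-3, A), Mul(Rational(1, 2), Pow(A, -1))))) = Add(-8, Mul(2, Mul(Rational(1, 2), Pow(A, -1), Add(-3, A)))) = Add(-8, Mul(Pow(A, -1), Add(-3, A))))
Pow(Add(-106, Function('L')(Function('z')(-1))), 2) = Pow(Add(-106, Add(-7, Mul(-3, Pow(Pow(Add(4, -1), 2), -1)))), 2) = Pow(Add(-106, Add(-7, Mul(-3, Pow(Pow(3, 2), -1)))), 2) = Pow(Add(-106, Add(-7, Mul(-3, Pow(9, -1)))), 2) = Pow(Add(-106, Add(-7, Mul(-3, Rational(1, 9)))), 2) = Pow(Add(-106, Add(-7, Rational(-1, 3))), 2) = Pow(Add(-106, Rational(-22, 3)), 2) = Pow(Rational(-340, 3), 2) = Rational(115600, 9)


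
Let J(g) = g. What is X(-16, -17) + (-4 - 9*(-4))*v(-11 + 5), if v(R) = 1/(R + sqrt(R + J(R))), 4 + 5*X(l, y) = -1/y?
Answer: -407/85 - 4*I*sqrt(3)/3 ≈ -4.7882 - 2.3094*I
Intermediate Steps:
X(l, y) = -4/5 - 1/(5*y) (X(l, y) = -4/5 + (-1/y)/5 = -4/5 - 1/(5*y))
v(R) = 1/(R + sqrt(2)*sqrt(R)) (v(R) = 1/(R + sqrt(R + R)) = 1/(R + sqrt(2*R)) = 1/(R + sqrt(2)*sqrt(R)))
X(-16, -17) + (-4 - 9*(-4))*v(-11 + 5) = (1/5)*(-1 - 4*(-17))/(-17) + (-4 - 9*(-4))/((-11 + 5) + sqrt(2)*sqrt(-11 + 5)) = (1/5)*(-1/17)*(-1 + 68) + (-4 + 36)/(-6 + sqrt(2)*sqrt(-6)) = (1/5)*(-1/17)*67 + 32/(-6 + sqrt(2)*(I*sqrt(6))) = -67/85 + 32/(-6 + 2*I*sqrt(3))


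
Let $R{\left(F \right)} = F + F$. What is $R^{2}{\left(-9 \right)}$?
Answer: $324$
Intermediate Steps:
$R{\left(F \right)} = 2 F$
$R^{2}{\left(-9 \right)} = \left(2 \left(-9\right)\right)^{2} = \left(-18\right)^{2} = 324$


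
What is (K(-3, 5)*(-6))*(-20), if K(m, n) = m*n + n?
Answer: -1200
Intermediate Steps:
K(m, n) = n + m*n
(K(-3, 5)*(-6))*(-20) = ((5*(1 - 3))*(-6))*(-20) = ((5*(-2))*(-6))*(-20) = -10*(-6)*(-20) = 60*(-20) = -1200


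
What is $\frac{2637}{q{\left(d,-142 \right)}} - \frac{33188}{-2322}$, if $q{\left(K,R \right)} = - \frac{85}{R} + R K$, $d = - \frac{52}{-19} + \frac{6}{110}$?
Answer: $\frac{19268663896}{2525371209} \approx 7.63$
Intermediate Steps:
$d = \frac{2917}{1045}$ ($d = \left(-52\right) \left(- \frac{1}{19}\right) + 6 \cdot \frac{1}{110} = \frac{52}{19} + \frac{3}{55} = \frac{2917}{1045} \approx 2.7914$)
$q{\left(K,R \right)} = - \frac{85}{R} + K R$
$\frac{2637}{q{\left(d,-142 \right)}} - \frac{33188}{-2322} = \frac{2637}{- \frac{85}{-142} + \frac{2917}{1045} \left(-142\right)} - \frac{33188}{-2322} = \frac{2637}{\left(-85\right) \left(- \frac{1}{142}\right) - \frac{414214}{1045}} - - \frac{16594}{1161} = \frac{2637}{\frac{85}{142} - \frac{414214}{1045}} + \frac{16594}{1161} = \frac{2637}{- \frac{58729563}{148390}} + \frac{16594}{1161} = 2637 \left(- \frac{148390}{58729563}\right) + \frac{16594}{1161} = - \frac{43478270}{6525507} + \frac{16594}{1161} = \frac{19268663896}{2525371209}$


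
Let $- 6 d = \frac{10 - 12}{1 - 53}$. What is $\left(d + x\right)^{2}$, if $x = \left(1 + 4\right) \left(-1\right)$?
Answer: $\frac{609961}{24336} \approx 25.064$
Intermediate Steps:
$d = - \frac{1}{156}$ ($d = - \frac{\left(10 - 12\right) \frac{1}{1 - 53}}{6} = - \frac{\left(-2\right) \frac{1}{-52}}{6} = - \frac{\left(-2\right) \left(- \frac{1}{52}\right)}{6} = \left(- \frac{1}{6}\right) \frac{1}{26} = - \frac{1}{156} \approx -0.0064103$)
$x = -5$ ($x = 5 \left(-1\right) = -5$)
$\left(d + x\right)^{2} = \left(- \frac{1}{156} - 5\right)^{2} = \left(- \frac{781}{156}\right)^{2} = \frac{609961}{24336}$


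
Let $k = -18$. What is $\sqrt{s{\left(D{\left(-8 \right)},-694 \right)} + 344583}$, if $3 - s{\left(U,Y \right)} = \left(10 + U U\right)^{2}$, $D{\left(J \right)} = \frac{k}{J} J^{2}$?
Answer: $7 i \sqrt{8776570} \approx 20738.0 i$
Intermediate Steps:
$D{\left(J \right)} = - 18 J$ ($D{\left(J \right)} = - \frac{18}{J} J^{2} = - 18 J$)
$s{\left(U,Y \right)} = 3 - \left(10 + U^{2}\right)^{2}$ ($s{\left(U,Y \right)} = 3 - \left(10 + U U\right)^{2} = 3 - \left(10 + U^{2}\right)^{2}$)
$\sqrt{s{\left(D{\left(-8 \right)},-694 \right)} + 344583} = \sqrt{\left(3 - \left(10 + \left(\left(-18\right) \left(-8\right)\right)^{2}\right)^{2}\right) + 344583} = \sqrt{\left(3 - \left(10 + 144^{2}\right)^{2}\right) + 344583} = \sqrt{\left(3 - \left(10 + 20736\right)^{2}\right) + 344583} = \sqrt{\left(3 - 20746^{2}\right) + 344583} = \sqrt{\left(3 - 430396516\right) + 344583} = \sqrt{-430396513 + 344583} = \sqrt{-430051930} = 7 i \sqrt{8776570}$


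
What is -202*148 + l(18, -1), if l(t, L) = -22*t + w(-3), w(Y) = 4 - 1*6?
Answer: -30294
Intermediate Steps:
w(Y) = -2 (w(Y) = 4 - 6 = -2)
l(t, L) = -2 - 22*t (l(t, L) = -22*t - 2 = -2 - 22*t)
-202*148 + l(18, -1) = -202*148 + (-2 - 22*18) = -29896 + (-2 - 396) = -29896 - 398 = -30294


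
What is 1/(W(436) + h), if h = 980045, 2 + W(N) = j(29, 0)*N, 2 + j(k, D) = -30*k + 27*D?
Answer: 1/599851 ≈ 1.6671e-6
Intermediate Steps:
j(k, D) = -2 - 30*k + 27*D (j(k, D) = -2 + (-30*k + 27*D) = -2 - 30*k + 27*D)
W(N) = -2 - 872*N (W(N) = -2 + (-2 - 30*29 + 27*0)*N = -2 + (-2 - 870 + 0)*N = -2 - 872*N)
1/(W(436) + h) = 1/((-2 - 872*436) + 980045) = 1/((-2 - 380192) + 980045) = 1/(-380194 + 980045) = 1/599851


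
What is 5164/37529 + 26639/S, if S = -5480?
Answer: -971436311/205658920 ≈ -4.7235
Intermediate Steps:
5164/37529 + 26639/S = 5164/37529 + 26639/(-5480) = 5164*(1/37529) + 26639*(-1/5480) = 5164/37529 - 26639/5480 = -971436311/205658920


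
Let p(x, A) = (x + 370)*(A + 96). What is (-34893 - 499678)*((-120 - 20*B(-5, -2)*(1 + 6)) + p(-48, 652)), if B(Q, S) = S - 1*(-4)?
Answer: -128540804376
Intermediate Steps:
B(Q, S) = 4 + S (B(Q, S) = S + 4 = 4 + S)
p(x, A) = (96 + A)*(370 + x) (p(x, A) = (370 + x)*(96 + A) = (96 + A)*(370 + x))
(-34893 - 499678)*((-120 - 20*B(-5, -2)*(1 + 6)) + p(-48, 652)) = (-34893 - 499678)*((-120 - 20*(4 - 2)*(1 + 6)) + (35520 + 96*(-48) + 370*652 + 652*(-48))) = -534571*((-120 - 40*7) + (35520 - 4608 + 241240 - 31296)) = -534571*((-120 - 20*14) + 240856) = -534571*((-120 - 280) + 240856) = -534571*(-400 + 240856) = -534571*240456 = -128540804376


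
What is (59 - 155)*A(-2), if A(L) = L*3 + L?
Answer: 768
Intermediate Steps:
A(L) = 4*L (A(L) = 3*L + L = 4*L)
(59 - 155)*A(-2) = (59 - 155)*(4*(-2)) = -96*(-8) = 768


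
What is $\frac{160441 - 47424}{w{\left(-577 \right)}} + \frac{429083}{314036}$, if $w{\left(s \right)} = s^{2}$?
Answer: $\frac{178345580719}{104551691444} \approx 1.7058$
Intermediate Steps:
$\frac{160441 - 47424}{w{\left(-577 \right)}} + \frac{429083}{314036} = \frac{160441 - 47424}{\left(-577\right)^{2}} + \frac{429083}{314036} = \frac{160441 - 47424}{332929} + 429083 \cdot \frac{1}{314036} = 113017 \cdot \frac{1}{332929} + \frac{429083}{314036} = \frac{113017}{332929} + \frac{429083}{314036} = \frac{178345580719}{104551691444}$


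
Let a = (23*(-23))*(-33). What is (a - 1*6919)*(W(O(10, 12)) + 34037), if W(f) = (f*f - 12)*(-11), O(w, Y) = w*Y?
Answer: -1309146278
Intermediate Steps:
O(w, Y) = Y*w
a = 17457 (a = -529*(-33) = 17457)
W(f) = 132 - 11*f² (W(f) = (f² - 12)*(-11) = (-12 + f²)*(-11) = 132 - 11*f²)
(a - 1*6919)*(W(O(10, 12)) + 34037) = (17457 - 1*6919)*((132 - 11*(12*10)²) + 34037) = (17457 - 6919)*((132 - 11*120²) + 34037) = 10538*((132 - 11*14400) + 34037) = 10538*((132 - 158400) + 34037) = 10538*(-158268 + 34037) = 10538*(-124231) = -1309146278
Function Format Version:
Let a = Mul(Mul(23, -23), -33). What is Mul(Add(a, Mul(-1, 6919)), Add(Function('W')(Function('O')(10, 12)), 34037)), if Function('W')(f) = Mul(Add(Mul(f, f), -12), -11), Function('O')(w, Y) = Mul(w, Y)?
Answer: -1309146278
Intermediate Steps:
Function('O')(w, Y) = Mul(Y, w)
a = 17457 (a = Mul(-529, -33) = 17457)
Function('W')(f) = Add(132, Mul(-11, Pow(f, 2))) (Function('W')(f) = Mul(Add(Pow(f, 2), -12), -11) = Mul(Add(-12, Pow(f, 2)), -11) = Add(132, Mul(-11, Pow(f, 2))))
Mul(Add(a, Mul(-1, 6919)), Add(Function('W')(Function('O')(10, 12)), 34037)) = Mul(Add(17457, Mul(-1, 6919)), Add(Add(132, Mul(-11, Pow(Mul(12, 10), 2))), 34037)) = Mul(Add(17457, -6919), Add(Add(132, Mul(-11, Pow(120, 2))), 34037)) = Mul(10538, Add(Add(132, Mul(-11, 14400)), 34037)) = Mul(10538, Add(Add(132, -158400), 34037)) = Mul(10538, Add(-158268, 34037)) = Mul(10538, -124231) = -1309146278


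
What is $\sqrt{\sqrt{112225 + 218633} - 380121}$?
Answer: $\sqrt{-380121 + 3 \sqrt{36762}} \approx 616.07 i$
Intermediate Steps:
$\sqrt{\sqrt{112225 + 218633} - 380121} = \sqrt{\sqrt{330858} - 380121} = \sqrt{3 \sqrt{36762} - 380121} = \sqrt{-380121 + 3 \sqrt{36762}}$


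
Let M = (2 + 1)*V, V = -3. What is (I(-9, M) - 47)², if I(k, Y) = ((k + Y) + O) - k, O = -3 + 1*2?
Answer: 3249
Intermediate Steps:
M = -9 (M = (2 + 1)*(-3) = 3*(-3) = -9)
O = -1 (O = -3 + 2 = -1)
I(k, Y) = -1 + Y (I(k, Y) = ((k + Y) - 1) - k = ((Y + k) - 1) - k = (-1 + Y + k) - k = -1 + Y)
(I(-9, M) - 47)² = ((-1 - 9) - 47)² = (-10 - 47)² = (-57)² = 3249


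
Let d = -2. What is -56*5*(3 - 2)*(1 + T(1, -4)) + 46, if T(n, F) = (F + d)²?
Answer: -10314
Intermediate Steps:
T(n, F) = (-2 + F)² (T(n, F) = (F - 2)² = (-2 + F)²)
-56*5*(3 - 2)*(1 + T(1, -4)) + 46 = -56*5*(3 - 2)*(1 + (-2 - 4)²) + 46 = -56*5*1*(1 + (-6)²) + 46 = -280*(1 + 36) + 46 = -280*37 + 46 = -56*185 + 46 = -10360 + 46 = -10314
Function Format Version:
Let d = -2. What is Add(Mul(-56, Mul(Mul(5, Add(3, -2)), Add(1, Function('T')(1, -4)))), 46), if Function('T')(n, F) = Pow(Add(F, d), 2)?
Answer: -10314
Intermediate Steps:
Function('T')(n, F) = Pow(Add(-2, F), 2) (Function('T')(n, F) = Pow(Add(F, -2), 2) = Pow(Add(-2, F), 2))
Add(Mul(-56, Mul(Mul(5, Add(3, -2)), Add(1, Function('T')(1, -4)))), 46) = Add(Mul(-56, Mul(Mul(5, Add(3, -2)), Add(1, Pow(Add(-2, -4), 2)))), 46) = Add(Mul(-56, Mul(Mul(5, 1), Add(1, Pow(-6, 2)))), 46) = Add(Mul(-56, Mul(5, Add(1, 36))), 46) = Add(Mul(-56, Mul(5, 37)), 46) = Add(Mul(-56, 185), 46) = Add(-10360, 46) = -10314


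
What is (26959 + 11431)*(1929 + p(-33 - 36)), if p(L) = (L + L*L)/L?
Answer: 71443790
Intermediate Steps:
p(L) = (L + L**2)/L
(26959 + 11431)*(1929 + p(-33 - 36)) = (26959 + 11431)*(1929 + (1 + (-33 - 36))) = 38390*(1929 + (1 - 69)) = 38390*(1929 - 68) = 38390*1861 = 71443790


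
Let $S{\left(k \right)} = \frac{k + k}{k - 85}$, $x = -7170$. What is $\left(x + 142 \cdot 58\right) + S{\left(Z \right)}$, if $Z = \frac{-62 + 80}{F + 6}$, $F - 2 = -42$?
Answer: $\frac{774991}{727} \approx 1066.0$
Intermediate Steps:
$F = -40$ ($F = 2 - 42 = -40$)
$Z = - \frac{9}{17}$ ($Z = \frac{-62 + 80}{-40 + 6} = \frac{18}{-34} = 18 \left(- \frac{1}{34}\right) = - \frac{9}{17} \approx -0.52941$)
$S{\left(k \right)} = \frac{2 k}{-85 + k}$
$\left(x + 142 \cdot 58\right) + S{\left(Z \right)} = \left(-7170 + 142 \cdot 58\right) + 2 \left(- \frac{9}{17}\right) \frac{1}{-85 - \frac{9}{17}} = \left(-7170 + 8236\right) + 2 \left(- \frac{9}{17}\right) \frac{1}{- \frac{1454}{17}} = 1066 + 2 \left(- \frac{9}{17}\right) \left(- \frac{17}{1454}\right) = 1066 + \frac{9}{727} = \frac{774991}{727}$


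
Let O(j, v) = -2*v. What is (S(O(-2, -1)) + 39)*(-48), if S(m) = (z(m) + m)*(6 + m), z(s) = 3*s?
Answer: -4944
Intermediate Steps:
S(m) = 4*m*(6 + m) (S(m) = (3*m + m)*(6 + m) = (4*m)*(6 + m) = 4*m*(6 + m))
(S(O(-2, -1)) + 39)*(-48) = (4*(-2*(-1))*(6 - 2*(-1)) + 39)*(-48) = (4*2*(6 + 2) + 39)*(-48) = (4*2*8 + 39)*(-48) = (64 + 39)*(-48) = 103*(-48) = -4944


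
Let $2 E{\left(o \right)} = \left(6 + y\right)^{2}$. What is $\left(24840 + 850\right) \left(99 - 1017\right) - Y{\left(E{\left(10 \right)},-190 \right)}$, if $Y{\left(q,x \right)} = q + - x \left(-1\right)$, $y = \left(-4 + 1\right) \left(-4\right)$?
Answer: $-23583392$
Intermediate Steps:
$y = 12$ ($y = \left(-3\right) \left(-4\right) = 12$)
$E{\left(o \right)} = 162$ ($E{\left(o \right)} = \frac{\left(6 + 12\right)^{2}}{2} = \frac{18^{2}}{2} = \frac{1}{2} \cdot 324 = 162$)
$Y{\left(q,x \right)} = q + x$
$\left(24840 + 850\right) \left(99 - 1017\right) - Y{\left(E{\left(10 \right)},-190 \right)} = \left(24840 + 850\right) \left(99 - 1017\right) - \left(162 - 190\right) = 25690 \left(-918\right) - -28 = -23583420 + 28 = -23583392$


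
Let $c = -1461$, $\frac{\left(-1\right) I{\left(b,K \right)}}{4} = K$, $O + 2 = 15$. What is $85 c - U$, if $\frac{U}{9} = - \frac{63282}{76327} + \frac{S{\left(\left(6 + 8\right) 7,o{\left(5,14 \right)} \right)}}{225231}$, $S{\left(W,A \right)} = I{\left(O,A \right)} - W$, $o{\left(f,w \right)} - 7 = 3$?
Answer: $- \frac{711587203795311}{5730402179} \approx -1.2418 \cdot 10^{5}$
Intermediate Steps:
$O = 13$ ($O = -2 + 15 = 13$)
$I{\left(b,K \right)} = - 4 K$
$o{\left(f,w \right)} = 10$ ($o{\left(f,w \right)} = 7 + 3 = 10$)
$S{\left(W,A \right)} = - W - 4 A$ ($S{\left(W,A \right)} = - 4 A - W = - W - 4 A$)
$U = - \frac{42790803804}{5730402179}$ ($U = 9 \left(- \frac{63282}{76327} + \frac{- \left(6 + 8\right) 7 - 40}{225231}\right) = 9 \left(\left(-63282\right) \frac{1}{76327} + \left(- 14 \cdot 7 - 40\right) \frac{1}{225231}\right) = 9 \left(- \frac{63282}{76327} + \left(\left(-1\right) 98 - 40\right) \frac{1}{225231}\right) = 9 \left(- \frac{63282}{76327} + \left(-98 - 40\right) \frac{1}{225231}\right) = 9 \left(- \frac{63282}{76327} - \frac{46}{75077}\right) = 9 \left(- \frac{4754533756}{5730402179}\right) = - \frac{42790803804}{5730402179} \approx -7.4673$)
$85 c - U = 85 \left(-1461\right) - - \frac{42790803804}{5730402179} = -124185 + \frac{42790803804}{5730402179} = - \frac{711587203795311}{5730402179}$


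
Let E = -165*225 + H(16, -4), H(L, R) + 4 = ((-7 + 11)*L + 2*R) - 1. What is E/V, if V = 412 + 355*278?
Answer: -6179/16517 ≈ -0.37410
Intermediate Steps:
H(L, R) = -5 + 2*R + 4*L (H(L, R) = -4 + (((-7 + 11)*L + 2*R) - 1) = -4 + ((4*L + 2*R) - 1) = -4 + ((2*R + 4*L) - 1) = -4 + (-1 + 2*R + 4*L) = -5 + 2*R + 4*L)
E = -37074 (E = -165*225 + (-5 + 2*(-4) + 4*16) = -37125 + (-5 - 8 + 64) = -37125 + 51 = -37074)
V = 99102 (V = 412 + 98690 = 99102)
E/V = -37074/99102 = -37074*1/99102 = -6179/16517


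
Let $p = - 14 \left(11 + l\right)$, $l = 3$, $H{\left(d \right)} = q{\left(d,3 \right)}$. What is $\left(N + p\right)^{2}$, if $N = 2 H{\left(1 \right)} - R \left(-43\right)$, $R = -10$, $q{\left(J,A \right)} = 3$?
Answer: $384400$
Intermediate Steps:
$H{\left(d \right)} = 3$
$p = -196$ ($p = - 14 \left(11 + 3\right) = \left(-14\right) 14 = -196$)
$N = -424$ ($N = 2 \cdot 3 - \left(-10\right) \left(-43\right) = 6 - 430 = -424$)
$\left(N + p\right)^{2} = \left(-424 - 196\right)^{2} = \left(-620\right)^{2} = 384400$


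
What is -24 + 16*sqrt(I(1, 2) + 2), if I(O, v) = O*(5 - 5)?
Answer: -24 + 16*sqrt(2) ≈ -1.3726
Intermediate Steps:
I(O, v) = 0 (I(O, v) = O*0 = 0)
-24 + 16*sqrt(I(1, 2) + 2) = -24 + 16*sqrt(0 + 2) = -24 + 16*sqrt(2)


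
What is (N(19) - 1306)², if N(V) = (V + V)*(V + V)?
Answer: 19044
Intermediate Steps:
N(V) = 4*V² (N(V) = (2*V)*(2*V) = 4*V²)
(N(19) - 1306)² = (4*19² - 1306)² = (4*361 - 1306)² = (1444 - 1306)² = 138² = 19044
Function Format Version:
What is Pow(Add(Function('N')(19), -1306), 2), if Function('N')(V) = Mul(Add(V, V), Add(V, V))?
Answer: 19044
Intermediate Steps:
Function('N')(V) = Mul(4, Pow(V, 2)) (Function('N')(V) = Mul(Mul(2, V), Mul(2, V)) = Mul(4, Pow(V, 2)))
Pow(Add(Function('N')(19), -1306), 2) = Pow(Add(Mul(4, Pow(19, 2)), -1306), 2) = Pow(Add(Mul(4, 361), -1306), 2) = Pow(Add(1444, -1306), 2) = Pow(138, 2) = 19044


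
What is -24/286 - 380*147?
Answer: -7987992/143 ≈ -55860.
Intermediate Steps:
-24/286 - 380*147 = -24*1/286 - 55860 = -12/143 - 55860 = -7987992/143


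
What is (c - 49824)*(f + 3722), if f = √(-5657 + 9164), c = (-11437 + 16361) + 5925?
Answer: -145064950 - 38975*√3507 ≈ -1.4737e+8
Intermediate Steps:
c = 10849 (c = 4924 + 5925 = 10849)
f = √3507 ≈ 59.220
(c - 49824)*(f + 3722) = (10849 - 49824)*(√3507 + 3722) = -38975*(3722 + √3507) = -145064950 - 38975*√3507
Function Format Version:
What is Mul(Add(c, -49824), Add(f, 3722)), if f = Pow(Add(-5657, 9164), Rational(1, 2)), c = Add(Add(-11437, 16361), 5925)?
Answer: Add(-145064950, Mul(-38975, Pow(3507, Rational(1, 2)))) ≈ -1.4737e+8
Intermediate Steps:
c = 10849 (c = Add(4924, 5925) = 10849)
f = Pow(3507, Rational(1, 2)) ≈ 59.220
Mul(Add(c, -49824), Add(f, 3722)) = Mul(Add(10849, -49824), Add(Pow(3507, Rational(1, 2)), 3722)) = Mul(-38975, Add(3722, Pow(3507, Rational(1, 2)))) = Add(-145064950, Mul(-38975, Pow(3507, Rational(1, 2))))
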